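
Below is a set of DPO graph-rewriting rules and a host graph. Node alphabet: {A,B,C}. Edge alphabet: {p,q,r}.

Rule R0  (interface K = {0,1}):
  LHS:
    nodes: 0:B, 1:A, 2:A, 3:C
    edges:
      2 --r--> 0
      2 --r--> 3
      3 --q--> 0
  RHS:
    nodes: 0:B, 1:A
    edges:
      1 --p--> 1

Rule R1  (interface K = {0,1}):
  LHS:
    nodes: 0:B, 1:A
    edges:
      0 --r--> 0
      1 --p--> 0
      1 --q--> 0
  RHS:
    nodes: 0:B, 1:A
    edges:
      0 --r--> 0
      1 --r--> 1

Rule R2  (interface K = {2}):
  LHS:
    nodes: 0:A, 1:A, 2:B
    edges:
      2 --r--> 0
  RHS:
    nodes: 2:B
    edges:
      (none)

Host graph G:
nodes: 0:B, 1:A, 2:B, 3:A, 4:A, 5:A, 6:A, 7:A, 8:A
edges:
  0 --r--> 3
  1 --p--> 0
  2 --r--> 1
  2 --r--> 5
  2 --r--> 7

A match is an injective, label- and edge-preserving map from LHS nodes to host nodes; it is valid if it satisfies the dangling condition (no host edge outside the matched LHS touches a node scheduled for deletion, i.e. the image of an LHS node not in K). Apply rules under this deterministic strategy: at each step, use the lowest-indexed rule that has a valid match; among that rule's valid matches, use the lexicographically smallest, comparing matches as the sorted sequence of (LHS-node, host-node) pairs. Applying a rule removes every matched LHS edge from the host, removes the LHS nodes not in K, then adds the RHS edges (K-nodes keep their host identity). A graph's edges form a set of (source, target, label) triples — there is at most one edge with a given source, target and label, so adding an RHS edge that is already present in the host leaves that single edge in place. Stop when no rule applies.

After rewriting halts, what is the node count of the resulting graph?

Answer: 3

Steps:
[0] host  ⇒  9 nodes, 5 edges  {0-r->3 1-p->0 2-r->1 2-r->5 2-r->7}
[1] R2 @ {0↦3, 1↦4, 2↦0}  ⇒  7 nodes, 4 edges  {1-p->0 2-r->1 2-r->5 2-r->7}
[2] R2 @ {0↦5, 1↦6, 2↦2}  ⇒  5 nodes, 3 edges  {1-p->0 2-r->1 2-r->7}
[3] R2 @ {0↦7, 1↦8, 2↦2}  ⇒  3 nodes, 2 edges  {1-p->0 2-r->1}
final graph: no rule applies after step 3
NF nodes: {0:B, 1:A, 2:B}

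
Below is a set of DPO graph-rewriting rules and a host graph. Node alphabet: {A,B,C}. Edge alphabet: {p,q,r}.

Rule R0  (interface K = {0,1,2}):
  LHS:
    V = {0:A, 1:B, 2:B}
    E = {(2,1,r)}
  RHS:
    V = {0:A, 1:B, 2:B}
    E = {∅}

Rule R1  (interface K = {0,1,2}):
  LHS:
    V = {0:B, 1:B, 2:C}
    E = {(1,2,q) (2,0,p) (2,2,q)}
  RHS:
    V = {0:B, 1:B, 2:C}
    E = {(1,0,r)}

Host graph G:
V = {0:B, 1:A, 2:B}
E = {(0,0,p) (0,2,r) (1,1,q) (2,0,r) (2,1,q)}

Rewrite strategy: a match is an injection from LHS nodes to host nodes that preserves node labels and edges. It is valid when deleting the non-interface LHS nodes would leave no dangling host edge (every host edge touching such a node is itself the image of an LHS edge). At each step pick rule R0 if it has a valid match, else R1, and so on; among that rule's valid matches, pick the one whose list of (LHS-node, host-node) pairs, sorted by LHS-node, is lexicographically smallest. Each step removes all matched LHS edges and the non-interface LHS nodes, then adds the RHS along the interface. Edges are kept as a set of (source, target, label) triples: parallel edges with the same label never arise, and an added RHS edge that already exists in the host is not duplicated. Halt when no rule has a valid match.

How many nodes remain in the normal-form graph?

[0] host  ⇒  3 nodes, 5 edges  {0-p->0 0-r->2 1-q->1 2-r->0 2-q->1}
[1] R0 @ {0↦1, 1↦0, 2↦2}  ⇒  3 nodes, 4 edges  {0-p->0 0-r->2 1-q->1 2-q->1}
[2] R0 @ {0↦1, 1↦2, 2↦0}  ⇒  3 nodes, 3 edges  {0-p->0 1-q->1 2-q->1}
final graph: no rule applies after step 2
NF nodes: {0:B, 1:A, 2:B}

Answer: 3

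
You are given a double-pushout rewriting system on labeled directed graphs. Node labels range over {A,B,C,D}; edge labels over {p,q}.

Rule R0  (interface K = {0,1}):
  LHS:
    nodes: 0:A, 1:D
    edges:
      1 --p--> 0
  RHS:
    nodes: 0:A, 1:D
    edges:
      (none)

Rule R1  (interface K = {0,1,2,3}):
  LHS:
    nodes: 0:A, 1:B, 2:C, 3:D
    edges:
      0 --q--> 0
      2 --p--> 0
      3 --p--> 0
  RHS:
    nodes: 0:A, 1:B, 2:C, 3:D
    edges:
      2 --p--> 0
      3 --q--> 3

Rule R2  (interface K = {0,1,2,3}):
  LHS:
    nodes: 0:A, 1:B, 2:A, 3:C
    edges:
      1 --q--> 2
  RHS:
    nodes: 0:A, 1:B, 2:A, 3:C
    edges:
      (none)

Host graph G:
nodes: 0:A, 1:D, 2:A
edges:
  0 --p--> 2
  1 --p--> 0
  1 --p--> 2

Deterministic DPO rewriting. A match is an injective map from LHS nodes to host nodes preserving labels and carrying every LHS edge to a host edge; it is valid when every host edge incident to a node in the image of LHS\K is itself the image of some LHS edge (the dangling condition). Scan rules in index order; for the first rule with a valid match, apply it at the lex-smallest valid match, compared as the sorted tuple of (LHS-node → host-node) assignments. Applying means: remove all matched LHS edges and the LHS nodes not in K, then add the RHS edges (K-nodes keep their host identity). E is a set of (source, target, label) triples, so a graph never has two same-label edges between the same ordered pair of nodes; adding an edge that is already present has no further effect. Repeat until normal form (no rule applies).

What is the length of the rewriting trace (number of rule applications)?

Answer: 2

Derivation:
[0] host  ⇒  3 nodes, 3 edges  {0-p->2 1-p->0 1-p->2}
[1] R0 @ {0↦0, 1↦1}  ⇒  3 nodes, 2 edges  {0-p->2 1-p->2}
[2] R0 @ {0↦2, 1↦1}  ⇒  3 nodes, 1 edges  {0-p->2}
normal form: no rule applies after step 2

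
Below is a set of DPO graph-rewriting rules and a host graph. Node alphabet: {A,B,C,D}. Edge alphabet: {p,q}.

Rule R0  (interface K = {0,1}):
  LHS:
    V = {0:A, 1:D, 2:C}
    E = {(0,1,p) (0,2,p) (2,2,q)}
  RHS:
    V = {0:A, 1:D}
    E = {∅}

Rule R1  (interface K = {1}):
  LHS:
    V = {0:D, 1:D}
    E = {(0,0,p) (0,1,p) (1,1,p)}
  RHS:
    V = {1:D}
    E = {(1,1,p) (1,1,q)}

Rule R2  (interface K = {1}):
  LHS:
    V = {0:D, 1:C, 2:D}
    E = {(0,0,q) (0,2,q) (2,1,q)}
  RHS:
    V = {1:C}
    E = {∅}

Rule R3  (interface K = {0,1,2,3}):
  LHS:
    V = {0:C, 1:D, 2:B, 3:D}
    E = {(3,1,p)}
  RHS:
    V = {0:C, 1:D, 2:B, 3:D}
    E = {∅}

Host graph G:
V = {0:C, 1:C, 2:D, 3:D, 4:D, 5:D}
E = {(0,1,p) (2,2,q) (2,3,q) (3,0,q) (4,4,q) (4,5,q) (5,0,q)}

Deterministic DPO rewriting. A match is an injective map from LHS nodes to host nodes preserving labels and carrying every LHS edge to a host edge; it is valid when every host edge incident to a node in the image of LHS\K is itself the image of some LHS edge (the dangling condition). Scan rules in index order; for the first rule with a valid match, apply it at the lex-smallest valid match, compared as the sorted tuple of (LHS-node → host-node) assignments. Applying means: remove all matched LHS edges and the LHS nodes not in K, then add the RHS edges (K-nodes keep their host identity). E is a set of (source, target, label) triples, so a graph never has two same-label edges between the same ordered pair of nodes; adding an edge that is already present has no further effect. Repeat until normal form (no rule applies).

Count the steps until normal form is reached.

[0] host  ⇒  6 nodes, 7 edges  {0-p->1 2-q->2 2-q->3 3-q->0 4-q->4 4-q->5 5-q->0}
[1] R2 @ {0↦2, 1↦0, 2↦3}  ⇒  4 nodes, 4 edges  {0-p->1 4-q->4 4-q->5 5-q->0}
[2] R2 @ {0↦4, 1↦0, 2↦5}  ⇒  2 nodes, 1 edges  {0-p->1}
halt: no rule applies after step 2

Answer: 2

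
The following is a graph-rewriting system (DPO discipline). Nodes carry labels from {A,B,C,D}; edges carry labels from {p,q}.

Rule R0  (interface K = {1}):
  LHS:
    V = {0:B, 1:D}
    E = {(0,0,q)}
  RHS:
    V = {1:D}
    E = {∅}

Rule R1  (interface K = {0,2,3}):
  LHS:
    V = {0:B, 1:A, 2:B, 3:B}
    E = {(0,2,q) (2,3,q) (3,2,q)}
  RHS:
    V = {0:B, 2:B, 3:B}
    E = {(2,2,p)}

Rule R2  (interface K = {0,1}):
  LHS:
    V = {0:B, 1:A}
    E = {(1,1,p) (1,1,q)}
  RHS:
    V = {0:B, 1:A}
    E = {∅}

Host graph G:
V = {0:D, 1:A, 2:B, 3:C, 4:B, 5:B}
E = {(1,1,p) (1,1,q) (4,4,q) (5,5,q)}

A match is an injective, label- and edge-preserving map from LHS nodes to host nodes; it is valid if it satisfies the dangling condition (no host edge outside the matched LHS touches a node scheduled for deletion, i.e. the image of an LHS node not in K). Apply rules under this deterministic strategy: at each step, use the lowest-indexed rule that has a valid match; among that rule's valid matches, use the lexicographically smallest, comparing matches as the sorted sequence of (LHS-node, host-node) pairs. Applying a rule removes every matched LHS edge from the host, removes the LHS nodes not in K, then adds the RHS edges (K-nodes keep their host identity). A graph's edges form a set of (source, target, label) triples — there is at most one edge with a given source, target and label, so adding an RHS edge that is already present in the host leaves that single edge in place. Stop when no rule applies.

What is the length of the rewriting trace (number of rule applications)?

start.  V:6 E:4  edges: 1-p->1 1-q->1 4-q->4 5-q->5
1. fire R0 via {0↦4, 1↦0}  →  V:5 E:3  edges: 1-p->1 1-q->1 5-q->5
2. fire R0 via {0↦5, 1↦0}  →  V:4 E:2  edges: 1-p->1 1-q->1
3. fire R2 via {0↦2, 1↦1}  →  V:4 E:0  edges: ∅
halt: no rule applies after step 3

Answer: 3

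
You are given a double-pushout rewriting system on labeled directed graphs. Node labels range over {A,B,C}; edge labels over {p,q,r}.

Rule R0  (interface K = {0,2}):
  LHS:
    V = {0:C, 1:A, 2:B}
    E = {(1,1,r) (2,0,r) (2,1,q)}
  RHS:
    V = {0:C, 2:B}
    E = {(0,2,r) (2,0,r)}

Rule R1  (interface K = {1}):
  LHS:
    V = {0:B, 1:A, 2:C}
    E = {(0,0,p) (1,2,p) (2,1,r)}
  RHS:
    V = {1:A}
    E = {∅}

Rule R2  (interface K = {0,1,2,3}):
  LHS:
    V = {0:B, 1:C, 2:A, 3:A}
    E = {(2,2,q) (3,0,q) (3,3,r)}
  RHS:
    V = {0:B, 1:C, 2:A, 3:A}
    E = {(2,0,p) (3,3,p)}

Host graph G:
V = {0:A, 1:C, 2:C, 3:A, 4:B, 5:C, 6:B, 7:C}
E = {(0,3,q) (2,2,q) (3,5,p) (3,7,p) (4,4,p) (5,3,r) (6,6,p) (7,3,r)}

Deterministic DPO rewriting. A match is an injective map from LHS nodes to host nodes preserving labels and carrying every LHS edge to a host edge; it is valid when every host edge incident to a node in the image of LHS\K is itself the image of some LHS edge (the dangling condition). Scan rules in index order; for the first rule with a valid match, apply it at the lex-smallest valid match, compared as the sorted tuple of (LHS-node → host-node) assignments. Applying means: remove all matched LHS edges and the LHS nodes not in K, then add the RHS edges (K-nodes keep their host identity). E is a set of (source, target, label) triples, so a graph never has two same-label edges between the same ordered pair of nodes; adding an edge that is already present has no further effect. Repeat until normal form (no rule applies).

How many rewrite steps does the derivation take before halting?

start.  V:8 E:8  edges: 0-q->3 2-q->2 3-p->5 3-p->7 4-p->4 5-r->3 6-p->6 7-r->3
1. fire R1 via {0↦4, 1↦3, 2↦5}  →  V:6 E:5  edges: 0-q->3 2-q->2 3-p->7 6-p->6 7-r->3
2. fire R1 via {0↦6, 1↦3, 2↦7}  →  V:4 E:2  edges: 0-q->3 2-q->2
normal form: no rule applies after step 2

Answer: 2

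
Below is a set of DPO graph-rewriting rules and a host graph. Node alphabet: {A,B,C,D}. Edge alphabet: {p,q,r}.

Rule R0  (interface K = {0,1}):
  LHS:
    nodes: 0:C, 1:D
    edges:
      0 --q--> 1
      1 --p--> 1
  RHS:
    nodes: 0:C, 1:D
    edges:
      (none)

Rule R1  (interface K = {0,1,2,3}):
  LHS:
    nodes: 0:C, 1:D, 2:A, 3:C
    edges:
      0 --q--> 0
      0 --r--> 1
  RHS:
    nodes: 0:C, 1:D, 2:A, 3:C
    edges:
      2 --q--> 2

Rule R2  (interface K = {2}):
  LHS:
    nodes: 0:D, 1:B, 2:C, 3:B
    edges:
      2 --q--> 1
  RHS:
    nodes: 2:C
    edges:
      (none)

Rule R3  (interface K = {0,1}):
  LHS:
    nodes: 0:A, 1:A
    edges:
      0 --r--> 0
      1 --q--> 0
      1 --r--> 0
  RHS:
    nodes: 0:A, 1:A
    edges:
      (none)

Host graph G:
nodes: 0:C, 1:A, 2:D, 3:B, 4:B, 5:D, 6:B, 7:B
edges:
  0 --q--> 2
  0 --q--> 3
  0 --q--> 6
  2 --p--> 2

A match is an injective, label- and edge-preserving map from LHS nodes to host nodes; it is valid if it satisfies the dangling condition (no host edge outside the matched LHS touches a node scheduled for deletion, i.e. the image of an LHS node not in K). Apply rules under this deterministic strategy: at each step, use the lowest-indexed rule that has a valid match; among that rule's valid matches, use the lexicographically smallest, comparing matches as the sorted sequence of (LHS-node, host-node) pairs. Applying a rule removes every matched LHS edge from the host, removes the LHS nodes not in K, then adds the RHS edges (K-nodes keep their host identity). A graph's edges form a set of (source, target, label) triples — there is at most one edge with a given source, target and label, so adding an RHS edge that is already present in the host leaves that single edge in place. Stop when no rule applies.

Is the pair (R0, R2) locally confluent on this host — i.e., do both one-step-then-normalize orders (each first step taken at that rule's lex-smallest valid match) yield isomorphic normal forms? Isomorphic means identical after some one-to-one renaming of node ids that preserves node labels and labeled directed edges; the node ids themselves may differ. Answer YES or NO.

Answer: YES

Rewrite trace:
branch R0-first: apply at {0↦0, 1↦2} → |E|=2, then 2 more step(s) → NF |V|=2 |E|=0 V={0:C, 1:A} E=∅
branch R2-first: apply at {0↦5, 1↦3, 2↦0, 3↦4} → |E|=3, then 2 more step(s) → NF |V|=2 |E|=0 V={0:C, 1:A} E=∅
graphs isomorphic (equal up to label-preserving node renaming)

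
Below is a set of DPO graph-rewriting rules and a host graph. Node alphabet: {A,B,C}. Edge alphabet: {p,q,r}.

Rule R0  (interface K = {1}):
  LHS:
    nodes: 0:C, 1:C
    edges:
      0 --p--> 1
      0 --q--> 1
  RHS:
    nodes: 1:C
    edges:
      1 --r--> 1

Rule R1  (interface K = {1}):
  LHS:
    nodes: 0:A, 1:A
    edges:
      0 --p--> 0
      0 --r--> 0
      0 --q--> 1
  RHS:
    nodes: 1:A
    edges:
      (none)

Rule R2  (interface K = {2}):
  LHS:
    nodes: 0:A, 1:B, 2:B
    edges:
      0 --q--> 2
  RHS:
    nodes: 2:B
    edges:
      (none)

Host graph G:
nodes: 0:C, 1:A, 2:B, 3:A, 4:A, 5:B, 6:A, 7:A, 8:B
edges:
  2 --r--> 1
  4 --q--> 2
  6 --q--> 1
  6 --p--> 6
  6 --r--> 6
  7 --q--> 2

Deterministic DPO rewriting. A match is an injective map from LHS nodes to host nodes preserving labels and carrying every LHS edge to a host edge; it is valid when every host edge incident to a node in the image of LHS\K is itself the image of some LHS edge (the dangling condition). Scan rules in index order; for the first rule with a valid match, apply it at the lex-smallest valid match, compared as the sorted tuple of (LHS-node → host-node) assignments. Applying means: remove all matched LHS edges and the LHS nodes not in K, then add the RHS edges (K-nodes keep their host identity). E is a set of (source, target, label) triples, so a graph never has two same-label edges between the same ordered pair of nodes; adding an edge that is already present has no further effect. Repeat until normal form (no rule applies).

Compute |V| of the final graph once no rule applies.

Answer: 4

Rewrite trace:
start.  V:9 E:6  edges: 2-r->1 4-q->2 6-q->1 6-p->6 6-r->6 7-q->2
1. fire R1 via {0↦6, 1↦1}  →  V:8 E:3  edges: 2-r->1 4-q->2 7-q->2
2. fire R2 via {0↦4, 1↦5, 2↦2}  →  V:6 E:2  edges: 2-r->1 7-q->2
3. fire R2 via {0↦7, 1↦8, 2↦2}  →  V:4 E:1  edges: 2-r->1
halt: no rule applies after step 3
NF nodes: {0:C, 1:A, 2:B, 3:A}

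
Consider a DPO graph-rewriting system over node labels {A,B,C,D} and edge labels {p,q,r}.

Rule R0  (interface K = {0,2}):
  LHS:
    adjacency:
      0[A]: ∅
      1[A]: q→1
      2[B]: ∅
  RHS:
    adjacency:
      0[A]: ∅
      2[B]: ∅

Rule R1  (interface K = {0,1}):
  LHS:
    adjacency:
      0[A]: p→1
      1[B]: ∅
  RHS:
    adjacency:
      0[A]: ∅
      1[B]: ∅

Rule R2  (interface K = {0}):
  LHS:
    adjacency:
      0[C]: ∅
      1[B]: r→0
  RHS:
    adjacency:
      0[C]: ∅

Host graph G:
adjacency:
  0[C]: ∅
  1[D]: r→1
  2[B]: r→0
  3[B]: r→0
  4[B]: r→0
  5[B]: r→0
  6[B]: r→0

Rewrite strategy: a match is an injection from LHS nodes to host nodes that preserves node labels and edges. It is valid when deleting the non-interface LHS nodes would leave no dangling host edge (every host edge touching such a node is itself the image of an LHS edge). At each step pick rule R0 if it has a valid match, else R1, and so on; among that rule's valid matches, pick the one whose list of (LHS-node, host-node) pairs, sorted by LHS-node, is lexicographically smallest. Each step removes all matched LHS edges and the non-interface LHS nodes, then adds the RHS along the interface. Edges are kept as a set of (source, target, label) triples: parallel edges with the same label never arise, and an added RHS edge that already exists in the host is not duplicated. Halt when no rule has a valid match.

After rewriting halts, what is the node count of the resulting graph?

Answer: 2

Derivation:
[0] host  ⇒  7 nodes, 6 edges  {1-r->1 2-r->0 3-r->0 4-r->0 5-r->0 6-r->0}
[1] R2 @ {0↦0, 1↦2}  ⇒  6 nodes, 5 edges  {1-r->1 3-r->0 4-r->0 5-r->0 6-r->0}
[2] R2 @ {0↦0, 1↦3}  ⇒  5 nodes, 4 edges  {1-r->1 4-r->0 5-r->0 6-r->0}
[3] R2 @ {0↦0, 1↦4}  ⇒  4 nodes, 3 edges  {1-r->1 5-r->0 6-r->0}
[4] R2 @ {0↦0, 1↦5}  ⇒  3 nodes, 2 edges  {1-r->1 6-r->0}
[5] R2 @ {0↦0, 1↦6}  ⇒  2 nodes, 1 edges  {1-r->1}
final graph: no rule applies after step 5
NF nodes: {0:C, 1:D}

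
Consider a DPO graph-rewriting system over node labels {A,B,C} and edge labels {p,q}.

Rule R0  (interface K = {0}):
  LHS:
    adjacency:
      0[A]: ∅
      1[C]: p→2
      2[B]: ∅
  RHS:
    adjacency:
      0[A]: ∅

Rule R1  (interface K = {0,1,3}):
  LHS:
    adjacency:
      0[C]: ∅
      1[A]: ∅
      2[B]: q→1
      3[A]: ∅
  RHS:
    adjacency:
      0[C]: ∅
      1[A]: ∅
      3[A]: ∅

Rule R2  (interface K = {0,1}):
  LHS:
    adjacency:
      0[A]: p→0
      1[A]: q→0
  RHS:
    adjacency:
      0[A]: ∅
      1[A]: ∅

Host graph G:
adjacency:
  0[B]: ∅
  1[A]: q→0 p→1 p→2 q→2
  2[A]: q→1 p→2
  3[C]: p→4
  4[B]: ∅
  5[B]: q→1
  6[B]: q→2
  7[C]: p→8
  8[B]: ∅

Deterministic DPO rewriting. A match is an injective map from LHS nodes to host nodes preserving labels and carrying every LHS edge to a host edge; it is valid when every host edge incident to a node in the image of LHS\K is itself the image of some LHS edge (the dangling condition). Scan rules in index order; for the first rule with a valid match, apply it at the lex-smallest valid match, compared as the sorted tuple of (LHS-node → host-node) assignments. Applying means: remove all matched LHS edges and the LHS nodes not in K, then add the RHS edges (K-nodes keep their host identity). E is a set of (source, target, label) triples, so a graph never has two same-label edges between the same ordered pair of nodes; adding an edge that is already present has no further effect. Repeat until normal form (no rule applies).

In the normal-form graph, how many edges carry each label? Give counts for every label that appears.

initial: |V|=9 |E|=10  E = 1-q->0 1-p->1 1-p->2 1-q->2 2-q->1 2-p->2 3-p->4 5-q->1 6-q->2 7-p->8
step 1: apply R0 at {0↦1, 1↦3, 2↦4}  → |V|=7 |E|=9  E = 1-q->0 1-p->1 1-p->2 1-q->2 2-q->1 2-p->2 5-q->1 6-q->2 7-p->8
step 2: apply R0 at {0↦1, 1↦7, 2↦8}  → |V|=5 |E|=8  E = 1-q->0 1-p->1 1-p->2 1-q->2 2-q->1 2-p->2 5-q->1 6-q->2
step 3: apply R2 at {0↦1, 1↦2}  → |V|=5 |E|=6  E = 1-q->0 1-p->2 1-q->2 2-p->2 5-q->1 6-q->2
step 4: apply R2 at {0↦2, 1↦1}  → |V|=5 |E|=4  E = 1-q->0 1-p->2 5-q->1 6-q->2
normal form: no rule applies after step 4
NF edges: [(1, 0, 'q'), (1, 2, 'p'), (5, 1, 'q'), (6, 2, 'q')]

Answer: p:1 q:3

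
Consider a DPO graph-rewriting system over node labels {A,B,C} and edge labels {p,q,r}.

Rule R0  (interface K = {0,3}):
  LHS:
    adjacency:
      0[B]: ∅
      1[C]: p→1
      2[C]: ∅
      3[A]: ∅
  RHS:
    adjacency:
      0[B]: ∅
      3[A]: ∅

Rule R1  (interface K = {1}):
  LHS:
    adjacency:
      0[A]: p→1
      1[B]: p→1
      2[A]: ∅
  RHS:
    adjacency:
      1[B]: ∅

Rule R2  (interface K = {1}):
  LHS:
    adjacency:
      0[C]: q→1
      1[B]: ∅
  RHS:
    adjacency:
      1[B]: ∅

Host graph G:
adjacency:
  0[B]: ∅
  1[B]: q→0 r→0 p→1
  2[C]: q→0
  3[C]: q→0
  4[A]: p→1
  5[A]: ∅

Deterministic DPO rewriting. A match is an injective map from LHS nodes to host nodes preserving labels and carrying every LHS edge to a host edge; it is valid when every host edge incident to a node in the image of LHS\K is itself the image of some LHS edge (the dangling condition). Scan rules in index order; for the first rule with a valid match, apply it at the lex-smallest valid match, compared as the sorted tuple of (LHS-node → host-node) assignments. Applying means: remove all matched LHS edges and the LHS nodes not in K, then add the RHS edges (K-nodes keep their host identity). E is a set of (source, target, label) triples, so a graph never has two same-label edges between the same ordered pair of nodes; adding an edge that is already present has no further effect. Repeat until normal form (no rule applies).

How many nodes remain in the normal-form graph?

[0] host  ⇒  6 nodes, 6 edges  {1-q->0 1-r->0 1-p->1 2-q->0 3-q->0 4-p->1}
[1] R1 @ {0↦4, 1↦1, 2↦5}  ⇒  4 nodes, 4 edges  {1-q->0 1-r->0 2-q->0 3-q->0}
[2] R2 @ {0↦2, 1↦0}  ⇒  3 nodes, 3 edges  {1-q->0 1-r->0 3-q->0}
[3] R2 @ {0↦3, 1↦0}  ⇒  2 nodes, 2 edges  {1-q->0 1-r->0}
final graph: no rule applies after step 3
NF nodes: {0:B, 1:B}

Answer: 2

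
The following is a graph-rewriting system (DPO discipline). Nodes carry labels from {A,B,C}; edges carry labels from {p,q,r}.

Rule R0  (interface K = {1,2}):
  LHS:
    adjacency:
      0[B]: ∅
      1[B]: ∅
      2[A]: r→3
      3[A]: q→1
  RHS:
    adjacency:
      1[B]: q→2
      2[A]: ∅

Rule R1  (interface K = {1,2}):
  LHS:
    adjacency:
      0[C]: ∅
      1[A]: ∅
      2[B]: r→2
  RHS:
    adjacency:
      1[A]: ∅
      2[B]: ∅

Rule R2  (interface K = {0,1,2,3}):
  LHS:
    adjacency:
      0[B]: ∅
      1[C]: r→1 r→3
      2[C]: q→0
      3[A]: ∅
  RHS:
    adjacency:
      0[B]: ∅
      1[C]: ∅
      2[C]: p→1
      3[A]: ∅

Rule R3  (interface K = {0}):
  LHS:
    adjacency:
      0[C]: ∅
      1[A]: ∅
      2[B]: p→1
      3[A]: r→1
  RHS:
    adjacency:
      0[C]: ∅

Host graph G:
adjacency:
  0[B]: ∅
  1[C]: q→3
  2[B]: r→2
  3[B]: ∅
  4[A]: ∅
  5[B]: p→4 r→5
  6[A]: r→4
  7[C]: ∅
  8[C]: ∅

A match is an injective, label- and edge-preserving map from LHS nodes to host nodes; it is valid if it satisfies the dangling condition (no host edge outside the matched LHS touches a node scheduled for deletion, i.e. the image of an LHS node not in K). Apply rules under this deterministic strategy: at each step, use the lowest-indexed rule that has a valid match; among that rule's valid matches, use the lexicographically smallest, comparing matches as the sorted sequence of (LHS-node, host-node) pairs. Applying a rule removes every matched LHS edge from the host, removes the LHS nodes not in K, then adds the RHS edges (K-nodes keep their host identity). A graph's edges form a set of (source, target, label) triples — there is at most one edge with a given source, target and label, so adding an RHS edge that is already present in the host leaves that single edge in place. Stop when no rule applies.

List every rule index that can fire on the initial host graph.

Answer: [R1]

Derivation:
R0: no valid match — LHS pattern not found
R1: 8 valid matches — {0↦7, 1↦4, 2↦2}, {0↦7, 1↦4, 2↦5}, {0↦7, 1↦6, 2↦2} (+5 more)
R2: no valid match — LHS pattern not found
R3: no valid match — 3 raw matches, all fail dangling condition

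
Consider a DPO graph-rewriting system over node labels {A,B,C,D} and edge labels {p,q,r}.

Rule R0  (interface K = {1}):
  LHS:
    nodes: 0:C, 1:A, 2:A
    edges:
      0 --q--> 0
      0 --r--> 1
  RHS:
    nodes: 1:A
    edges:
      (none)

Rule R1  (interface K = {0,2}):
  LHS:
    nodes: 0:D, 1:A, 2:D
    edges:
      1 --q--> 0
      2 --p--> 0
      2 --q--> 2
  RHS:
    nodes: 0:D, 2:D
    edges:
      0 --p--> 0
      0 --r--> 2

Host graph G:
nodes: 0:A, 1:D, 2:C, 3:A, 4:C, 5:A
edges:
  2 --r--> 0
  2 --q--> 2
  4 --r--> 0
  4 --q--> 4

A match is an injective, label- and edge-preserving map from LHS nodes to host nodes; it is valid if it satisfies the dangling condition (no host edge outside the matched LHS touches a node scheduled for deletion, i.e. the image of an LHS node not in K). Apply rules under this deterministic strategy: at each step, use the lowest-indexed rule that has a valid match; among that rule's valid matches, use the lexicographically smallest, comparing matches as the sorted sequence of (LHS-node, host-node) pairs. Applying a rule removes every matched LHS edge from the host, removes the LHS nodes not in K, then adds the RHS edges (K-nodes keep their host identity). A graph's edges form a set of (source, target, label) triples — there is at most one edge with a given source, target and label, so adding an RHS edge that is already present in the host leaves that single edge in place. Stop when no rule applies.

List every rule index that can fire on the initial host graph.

Answer: [R0]

Rewrite trace:
R0: 4 valid matches — {0↦2, 1↦0, 2↦3}, {0↦2, 1↦0, 2↦5}, {0↦4, 1↦0, 2↦3} (+1 more)
R1: no valid match — LHS pattern not found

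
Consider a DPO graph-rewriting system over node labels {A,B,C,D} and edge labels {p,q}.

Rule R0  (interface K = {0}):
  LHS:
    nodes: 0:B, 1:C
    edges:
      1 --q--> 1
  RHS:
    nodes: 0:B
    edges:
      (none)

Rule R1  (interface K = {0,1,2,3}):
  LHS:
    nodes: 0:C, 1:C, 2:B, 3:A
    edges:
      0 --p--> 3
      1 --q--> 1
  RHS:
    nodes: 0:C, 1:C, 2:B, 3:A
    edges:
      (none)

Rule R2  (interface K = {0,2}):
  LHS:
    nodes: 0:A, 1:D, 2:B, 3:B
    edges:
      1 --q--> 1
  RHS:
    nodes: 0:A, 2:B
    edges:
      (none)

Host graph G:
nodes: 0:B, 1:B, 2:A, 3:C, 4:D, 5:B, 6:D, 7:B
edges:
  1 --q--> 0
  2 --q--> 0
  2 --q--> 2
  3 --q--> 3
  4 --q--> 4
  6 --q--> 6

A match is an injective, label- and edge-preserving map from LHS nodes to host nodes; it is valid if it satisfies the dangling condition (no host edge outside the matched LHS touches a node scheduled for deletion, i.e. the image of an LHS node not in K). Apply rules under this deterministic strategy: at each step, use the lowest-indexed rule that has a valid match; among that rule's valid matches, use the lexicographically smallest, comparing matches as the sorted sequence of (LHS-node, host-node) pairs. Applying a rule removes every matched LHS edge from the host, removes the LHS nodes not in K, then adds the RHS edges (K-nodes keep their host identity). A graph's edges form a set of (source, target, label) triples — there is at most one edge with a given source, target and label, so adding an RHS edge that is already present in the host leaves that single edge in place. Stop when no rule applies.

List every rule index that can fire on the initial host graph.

Answer: [R0,R2]

Rewrite trace:
R0: 4 valid matches — {0↦0, 1↦3}, {0↦1, 1↦3}, {0↦5, 1↦3} (+1 more)
R1: no valid match — LHS pattern not found
R2: 12 valid matches — {0↦2, 1↦4, 2↦0, 3↦5}, {0↦2, 1↦4, 2↦0, 3↦7}, {0↦2, 1↦4, 2↦1, 3↦5} (+9 more)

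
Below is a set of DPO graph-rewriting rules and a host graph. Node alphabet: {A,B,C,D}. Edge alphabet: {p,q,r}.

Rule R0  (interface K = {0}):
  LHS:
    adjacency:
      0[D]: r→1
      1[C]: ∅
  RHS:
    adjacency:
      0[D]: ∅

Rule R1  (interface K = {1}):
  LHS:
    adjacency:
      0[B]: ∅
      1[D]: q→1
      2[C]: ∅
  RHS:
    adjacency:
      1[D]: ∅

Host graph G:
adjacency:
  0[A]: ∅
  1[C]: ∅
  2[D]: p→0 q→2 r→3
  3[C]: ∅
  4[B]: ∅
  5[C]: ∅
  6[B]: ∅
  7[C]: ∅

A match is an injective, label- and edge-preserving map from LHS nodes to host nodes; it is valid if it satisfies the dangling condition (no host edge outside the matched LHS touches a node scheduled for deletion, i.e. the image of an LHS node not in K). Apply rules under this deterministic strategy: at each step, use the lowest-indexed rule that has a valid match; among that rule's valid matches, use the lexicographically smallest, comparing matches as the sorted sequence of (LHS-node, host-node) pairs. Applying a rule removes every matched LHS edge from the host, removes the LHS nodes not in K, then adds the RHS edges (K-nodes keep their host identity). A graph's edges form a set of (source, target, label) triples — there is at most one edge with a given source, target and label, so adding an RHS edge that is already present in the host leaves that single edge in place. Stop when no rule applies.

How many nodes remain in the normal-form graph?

Answer: 5

Steps:
[0] host  ⇒  8 nodes, 3 edges  {2-p->0 2-q->2 2-r->3}
[1] R0 @ {0↦2, 1↦3}  ⇒  7 nodes, 2 edges  {2-p->0 2-q->2}
[2] R1 @ {0↦4, 1↦2, 2↦1}  ⇒  5 nodes, 1 edges  {2-p->0}
normal form: no rule applies after step 2
NF nodes: {0:A, 2:D, 5:C, 6:B, 7:C}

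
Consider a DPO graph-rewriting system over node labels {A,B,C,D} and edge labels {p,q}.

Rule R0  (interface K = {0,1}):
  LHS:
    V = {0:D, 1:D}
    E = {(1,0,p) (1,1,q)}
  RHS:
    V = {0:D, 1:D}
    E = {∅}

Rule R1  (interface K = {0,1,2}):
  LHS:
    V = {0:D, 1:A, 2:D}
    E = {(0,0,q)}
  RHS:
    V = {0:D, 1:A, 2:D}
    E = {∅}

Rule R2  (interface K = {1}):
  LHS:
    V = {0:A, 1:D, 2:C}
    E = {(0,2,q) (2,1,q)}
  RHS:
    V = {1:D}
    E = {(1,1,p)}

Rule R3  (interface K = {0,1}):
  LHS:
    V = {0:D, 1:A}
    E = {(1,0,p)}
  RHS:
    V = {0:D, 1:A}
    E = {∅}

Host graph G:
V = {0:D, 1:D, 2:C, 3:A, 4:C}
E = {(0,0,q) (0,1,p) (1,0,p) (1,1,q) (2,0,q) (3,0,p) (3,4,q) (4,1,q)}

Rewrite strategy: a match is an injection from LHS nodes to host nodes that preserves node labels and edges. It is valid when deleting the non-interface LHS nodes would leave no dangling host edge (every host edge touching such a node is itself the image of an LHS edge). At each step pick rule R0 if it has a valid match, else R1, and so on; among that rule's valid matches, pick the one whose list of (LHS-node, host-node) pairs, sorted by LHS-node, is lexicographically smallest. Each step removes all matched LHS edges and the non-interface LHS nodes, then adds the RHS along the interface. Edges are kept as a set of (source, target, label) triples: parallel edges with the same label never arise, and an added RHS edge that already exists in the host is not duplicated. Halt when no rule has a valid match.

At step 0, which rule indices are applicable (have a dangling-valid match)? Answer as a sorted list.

Answer: [R0,R1,R3]

Derivation:
R0: 2 valid matches — {0↦0, 1↦1}, {0↦1, 1↦0}
R1: 2 valid matches — {0↦0, 1↦3, 2↦1}, {0↦1, 1↦3, 2↦0}
R2: no valid match — 1 raw match, all fail dangling condition
R3: 1 valid match — {0↦0, 1↦3}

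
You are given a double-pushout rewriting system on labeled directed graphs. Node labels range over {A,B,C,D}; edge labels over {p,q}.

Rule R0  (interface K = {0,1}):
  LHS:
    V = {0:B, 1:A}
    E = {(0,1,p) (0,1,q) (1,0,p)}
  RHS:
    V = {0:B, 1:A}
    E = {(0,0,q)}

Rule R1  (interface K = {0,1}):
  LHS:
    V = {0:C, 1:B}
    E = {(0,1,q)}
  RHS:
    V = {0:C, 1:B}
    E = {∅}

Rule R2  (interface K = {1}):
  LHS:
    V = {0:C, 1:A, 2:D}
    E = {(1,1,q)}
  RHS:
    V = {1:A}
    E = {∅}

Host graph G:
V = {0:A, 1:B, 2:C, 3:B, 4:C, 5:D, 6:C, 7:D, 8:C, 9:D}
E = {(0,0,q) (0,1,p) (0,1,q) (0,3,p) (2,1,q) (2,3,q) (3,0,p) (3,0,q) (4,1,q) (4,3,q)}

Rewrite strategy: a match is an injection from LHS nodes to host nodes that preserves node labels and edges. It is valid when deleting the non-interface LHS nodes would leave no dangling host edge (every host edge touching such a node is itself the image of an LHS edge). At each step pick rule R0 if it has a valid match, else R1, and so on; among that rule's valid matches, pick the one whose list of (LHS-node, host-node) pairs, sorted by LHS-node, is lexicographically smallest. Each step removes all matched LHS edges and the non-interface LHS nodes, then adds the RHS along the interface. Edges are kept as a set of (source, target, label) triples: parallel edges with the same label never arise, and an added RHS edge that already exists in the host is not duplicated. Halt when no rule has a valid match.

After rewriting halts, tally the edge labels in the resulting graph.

start.  V:10 E:10  edges: 0-q->0 0-p->1 0-q->1 0-p->3 2-q->1 2-q->3 3-p->0 3-q->0 4-q->1 4-q->3
1. fire R0 via {0↦3, 1↦0}  →  V:10 E:8  edges: 0-q->0 0-p->1 0-q->1 2-q->1 2-q->3 3-q->3 4-q->1 4-q->3
2. fire R1 via {0↦2, 1↦1}  →  V:10 E:7  edges: 0-q->0 0-p->1 0-q->1 2-q->3 3-q->3 4-q->1 4-q->3
3. fire R1 via {0↦2, 1↦3}  →  V:10 E:6  edges: 0-q->0 0-p->1 0-q->1 3-q->3 4-q->1 4-q->3
4. fire R1 via {0↦4, 1↦1}  →  V:10 E:5  edges: 0-q->0 0-p->1 0-q->1 3-q->3 4-q->3
5. fire R1 via {0↦4, 1↦3}  →  V:10 E:4  edges: 0-q->0 0-p->1 0-q->1 3-q->3
6. fire R2 via {0↦2, 1↦0, 2↦5}  →  V:8 E:3  edges: 0-p->1 0-q->1 3-q->3
halt: no rule applies after step 6
NF edges: [(0, 1, 'p'), (0, 1, 'q'), (3, 3, 'q')]

Answer: p:1 q:2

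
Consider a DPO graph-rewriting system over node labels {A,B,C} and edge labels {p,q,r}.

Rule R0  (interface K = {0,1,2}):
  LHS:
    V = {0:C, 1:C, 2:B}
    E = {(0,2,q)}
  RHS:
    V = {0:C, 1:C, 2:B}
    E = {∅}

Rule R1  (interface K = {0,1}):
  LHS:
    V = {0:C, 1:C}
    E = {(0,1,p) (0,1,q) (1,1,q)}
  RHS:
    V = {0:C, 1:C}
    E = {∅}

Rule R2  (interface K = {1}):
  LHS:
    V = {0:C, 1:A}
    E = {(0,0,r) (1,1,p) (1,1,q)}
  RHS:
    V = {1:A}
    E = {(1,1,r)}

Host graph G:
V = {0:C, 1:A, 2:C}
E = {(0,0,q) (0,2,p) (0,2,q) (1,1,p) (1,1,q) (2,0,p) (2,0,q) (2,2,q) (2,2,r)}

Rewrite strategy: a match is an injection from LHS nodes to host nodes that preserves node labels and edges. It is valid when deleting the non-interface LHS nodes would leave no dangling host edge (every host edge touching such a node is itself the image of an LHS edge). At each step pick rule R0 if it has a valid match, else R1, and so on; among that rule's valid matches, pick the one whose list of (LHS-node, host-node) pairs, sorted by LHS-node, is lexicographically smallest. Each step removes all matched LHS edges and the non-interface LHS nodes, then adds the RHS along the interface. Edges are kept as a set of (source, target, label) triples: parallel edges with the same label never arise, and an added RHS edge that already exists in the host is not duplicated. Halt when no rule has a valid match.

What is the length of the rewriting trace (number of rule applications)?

[0] host  ⇒  3 nodes, 9 edges  {0-q->0 0-p->2 0-q->2 1-p->1 1-q->1 2-p->0 2-q->0 2-q->2 2-r->2}
[1] R1 @ {0↦0, 1↦2}  ⇒  3 nodes, 6 edges  {0-q->0 1-p->1 1-q->1 2-p->0 2-q->0 2-r->2}
[2] R1 @ {0↦2, 1↦0}  ⇒  3 nodes, 3 edges  {1-p->1 1-q->1 2-r->2}
[3] R2 @ {0↦2, 1↦1}  ⇒  2 nodes, 1 edges  {1-r->1}
final graph: no rule applies after step 3

Answer: 3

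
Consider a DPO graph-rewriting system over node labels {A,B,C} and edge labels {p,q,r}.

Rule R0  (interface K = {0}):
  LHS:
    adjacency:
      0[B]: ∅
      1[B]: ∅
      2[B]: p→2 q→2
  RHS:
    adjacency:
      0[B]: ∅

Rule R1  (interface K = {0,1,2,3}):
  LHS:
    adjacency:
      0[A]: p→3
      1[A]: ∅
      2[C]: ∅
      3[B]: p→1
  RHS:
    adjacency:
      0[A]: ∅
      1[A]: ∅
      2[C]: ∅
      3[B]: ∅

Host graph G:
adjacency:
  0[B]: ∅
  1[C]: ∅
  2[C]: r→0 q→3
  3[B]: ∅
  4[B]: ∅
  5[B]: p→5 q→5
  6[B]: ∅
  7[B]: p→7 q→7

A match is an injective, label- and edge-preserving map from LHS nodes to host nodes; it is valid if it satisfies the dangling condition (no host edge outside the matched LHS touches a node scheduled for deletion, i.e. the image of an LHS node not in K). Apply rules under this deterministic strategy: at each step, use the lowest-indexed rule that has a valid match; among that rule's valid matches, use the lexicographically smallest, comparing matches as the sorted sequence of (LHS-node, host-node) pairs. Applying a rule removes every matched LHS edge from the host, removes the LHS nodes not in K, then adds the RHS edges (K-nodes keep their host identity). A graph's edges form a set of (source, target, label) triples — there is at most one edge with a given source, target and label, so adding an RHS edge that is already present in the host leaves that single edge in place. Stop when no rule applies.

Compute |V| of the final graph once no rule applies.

[0] host  ⇒  8 nodes, 6 edges  {2-r->0 2-q->3 5-p->5 5-q->5 7-p->7 7-q->7}
[1] R0 @ {0↦0, 1↦4, 2↦5}  ⇒  6 nodes, 4 edges  {2-r->0 2-q->3 7-p->7 7-q->7}
[2] R0 @ {0↦0, 1↦6, 2↦7}  ⇒  4 nodes, 2 edges  {2-r->0 2-q->3}
normal form: no rule applies after step 2
NF nodes: {0:B, 1:C, 2:C, 3:B}

Answer: 4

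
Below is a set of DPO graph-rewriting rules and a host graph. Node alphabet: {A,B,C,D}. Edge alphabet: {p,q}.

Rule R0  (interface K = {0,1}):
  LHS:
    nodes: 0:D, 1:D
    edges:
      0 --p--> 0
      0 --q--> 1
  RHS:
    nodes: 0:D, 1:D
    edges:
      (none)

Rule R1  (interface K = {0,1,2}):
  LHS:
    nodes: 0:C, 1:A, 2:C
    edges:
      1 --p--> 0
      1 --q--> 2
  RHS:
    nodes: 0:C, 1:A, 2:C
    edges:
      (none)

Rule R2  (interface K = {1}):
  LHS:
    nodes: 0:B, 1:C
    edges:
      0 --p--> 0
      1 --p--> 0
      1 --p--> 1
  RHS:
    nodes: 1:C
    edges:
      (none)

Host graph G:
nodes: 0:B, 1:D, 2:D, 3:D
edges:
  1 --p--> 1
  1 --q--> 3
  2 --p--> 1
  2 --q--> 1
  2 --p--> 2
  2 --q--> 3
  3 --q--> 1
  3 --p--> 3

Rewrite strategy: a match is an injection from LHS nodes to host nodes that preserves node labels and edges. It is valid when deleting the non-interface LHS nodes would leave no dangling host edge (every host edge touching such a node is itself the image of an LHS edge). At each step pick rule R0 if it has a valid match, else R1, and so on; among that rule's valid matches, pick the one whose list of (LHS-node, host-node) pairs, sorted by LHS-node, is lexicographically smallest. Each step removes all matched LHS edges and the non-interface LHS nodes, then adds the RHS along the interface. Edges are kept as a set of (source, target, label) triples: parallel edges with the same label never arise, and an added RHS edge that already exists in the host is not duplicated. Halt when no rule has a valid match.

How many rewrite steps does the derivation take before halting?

start.  V:4 E:8  edges: 1-p->1 1-q->3 2-p->1 2-q->1 2-p->2 2-q->3 3-q->1 3-p->3
1. fire R0 via {0↦1, 1↦3}  →  V:4 E:6  edges: 2-p->1 2-q->1 2-p->2 2-q->3 3-q->1 3-p->3
2. fire R0 via {0↦2, 1↦1}  →  V:4 E:4  edges: 2-p->1 2-q->3 3-q->1 3-p->3
3. fire R0 via {0↦3, 1↦1}  →  V:4 E:2  edges: 2-p->1 2-q->3
final graph: no rule applies after step 3

Answer: 3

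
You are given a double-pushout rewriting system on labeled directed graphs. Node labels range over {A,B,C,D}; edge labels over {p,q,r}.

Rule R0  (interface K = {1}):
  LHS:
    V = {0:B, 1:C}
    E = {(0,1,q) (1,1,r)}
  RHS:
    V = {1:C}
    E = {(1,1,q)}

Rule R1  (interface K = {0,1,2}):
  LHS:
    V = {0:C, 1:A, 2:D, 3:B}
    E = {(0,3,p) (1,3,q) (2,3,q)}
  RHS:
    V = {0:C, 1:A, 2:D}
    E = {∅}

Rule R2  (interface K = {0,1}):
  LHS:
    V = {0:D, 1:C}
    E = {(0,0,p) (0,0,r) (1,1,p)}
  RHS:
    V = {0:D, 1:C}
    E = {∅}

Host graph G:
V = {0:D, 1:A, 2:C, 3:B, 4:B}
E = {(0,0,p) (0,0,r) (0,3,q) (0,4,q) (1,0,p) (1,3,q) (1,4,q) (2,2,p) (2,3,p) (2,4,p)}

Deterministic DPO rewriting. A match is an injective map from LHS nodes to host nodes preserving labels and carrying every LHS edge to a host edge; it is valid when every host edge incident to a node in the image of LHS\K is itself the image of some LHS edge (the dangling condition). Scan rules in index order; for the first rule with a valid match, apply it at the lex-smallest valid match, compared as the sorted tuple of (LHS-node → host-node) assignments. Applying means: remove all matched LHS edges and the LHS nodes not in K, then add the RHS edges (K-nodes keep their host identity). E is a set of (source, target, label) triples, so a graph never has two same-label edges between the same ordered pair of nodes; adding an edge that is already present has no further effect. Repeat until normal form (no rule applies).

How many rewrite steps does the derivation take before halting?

Answer: 3

Derivation:
start.  V:5 E:10  edges: 0-p->0 0-r->0 0-q->3 0-q->4 1-p->0 1-q->3 1-q->4 2-p->2 2-p->3 2-p->4
1. fire R1 via {0↦2, 1↦1, 2↦0, 3↦3}  →  V:4 E:7  edges: 0-p->0 0-r->0 0-q->4 1-p->0 1-q->4 2-p->2 2-p->4
2. fire R1 via {0↦2, 1↦1, 2↦0, 3↦4}  →  V:3 E:4  edges: 0-p->0 0-r->0 1-p->0 2-p->2
3. fire R2 via {0↦0, 1↦2}  →  V:3 E:1  edges: 1-p->0
halt: no rule applies after step 3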